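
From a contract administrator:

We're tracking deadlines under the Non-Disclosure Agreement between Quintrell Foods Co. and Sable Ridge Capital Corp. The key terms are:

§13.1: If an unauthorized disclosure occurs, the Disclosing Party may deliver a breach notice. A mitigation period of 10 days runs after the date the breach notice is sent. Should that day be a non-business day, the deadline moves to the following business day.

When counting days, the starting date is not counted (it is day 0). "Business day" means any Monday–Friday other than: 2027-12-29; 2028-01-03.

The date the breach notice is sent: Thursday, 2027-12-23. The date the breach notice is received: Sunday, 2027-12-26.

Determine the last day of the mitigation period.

The last day of the mitigation period: 10 calendar days after 2027-12-23 is 2028-01-02. That falls on a Sunday, so it rolls to the next business day, Tuesday, 2028-01-04.

2028-01-04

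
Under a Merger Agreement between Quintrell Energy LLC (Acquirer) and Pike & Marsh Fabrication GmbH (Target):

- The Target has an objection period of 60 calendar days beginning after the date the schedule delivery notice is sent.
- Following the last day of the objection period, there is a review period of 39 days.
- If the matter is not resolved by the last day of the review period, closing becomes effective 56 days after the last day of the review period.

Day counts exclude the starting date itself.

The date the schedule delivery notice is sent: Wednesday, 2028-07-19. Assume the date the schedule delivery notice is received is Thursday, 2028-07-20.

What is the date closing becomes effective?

2028-12-21

The last day of the objection period: 60 calendar days after 2028-07-19 is 2028-09-17.
Adding 39 calendar days to 2028-09-17 gives 2028-10-26, which is the last day of the review period.
The date closing becomes effective: 56 calendar days after 2028-10-26 is 2028-12-21.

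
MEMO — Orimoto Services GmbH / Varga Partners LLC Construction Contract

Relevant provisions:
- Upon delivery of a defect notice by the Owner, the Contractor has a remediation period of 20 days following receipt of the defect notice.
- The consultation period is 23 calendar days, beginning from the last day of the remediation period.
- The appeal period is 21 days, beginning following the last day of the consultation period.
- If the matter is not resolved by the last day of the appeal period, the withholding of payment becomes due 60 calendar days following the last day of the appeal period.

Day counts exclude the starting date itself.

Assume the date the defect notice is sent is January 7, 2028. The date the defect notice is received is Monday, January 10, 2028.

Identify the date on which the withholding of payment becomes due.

May 13, 2028

The last day of the remediation period: 20 calendar days after January 10, 2028 is January 30, 2028.
The last day of the consultation period: January 30, 2028 + 23 days = February 22, 2028.
The last day of the appeal period: 21 calendar days after February 22, 2028 is March 14, 2028.
Adding 60 calendar days to March 14, 2028 gives May 13, 2028, which is the date on which the withholding of payment becomes due.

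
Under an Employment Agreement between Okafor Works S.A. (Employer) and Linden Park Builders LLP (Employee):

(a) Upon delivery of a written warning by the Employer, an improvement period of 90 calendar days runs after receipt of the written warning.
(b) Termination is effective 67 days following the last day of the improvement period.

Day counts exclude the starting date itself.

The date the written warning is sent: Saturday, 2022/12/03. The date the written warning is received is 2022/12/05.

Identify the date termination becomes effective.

2023/05/11

The last day of the improvement period: 90 calendar days after 2022/12/05 is 2023/03/05.
The date termination becomes effective: 2023/03/05 + 67 days = 2023/05/11.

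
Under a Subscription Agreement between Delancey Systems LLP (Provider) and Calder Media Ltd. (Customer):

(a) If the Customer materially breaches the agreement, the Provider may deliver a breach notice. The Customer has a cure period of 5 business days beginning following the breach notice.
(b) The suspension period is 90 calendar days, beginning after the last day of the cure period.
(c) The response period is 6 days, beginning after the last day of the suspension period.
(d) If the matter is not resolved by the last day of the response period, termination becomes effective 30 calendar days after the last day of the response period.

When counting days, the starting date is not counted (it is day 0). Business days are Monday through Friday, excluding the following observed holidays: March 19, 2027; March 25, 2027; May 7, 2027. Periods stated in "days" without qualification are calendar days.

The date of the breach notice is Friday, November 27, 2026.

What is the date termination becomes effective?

April 9, 2027

The last day of the cure period: 5 business days after Friday, November 27, 2026, skipping weekends — Nov 30, Dec 1, Dec 2, Dec 3, Dec 4 — lands on Friday, December 4, 2026.
The last day of the suspension period: December 4, 2026 + 90 days = March 4, 2027.
Adding 6 calendar days to March 4, 2027 gives March 10, 2027, which is the last day of the response period.
The date termination becomes effective: 30 calendar days after March 10, 2027 is April 9, 2027.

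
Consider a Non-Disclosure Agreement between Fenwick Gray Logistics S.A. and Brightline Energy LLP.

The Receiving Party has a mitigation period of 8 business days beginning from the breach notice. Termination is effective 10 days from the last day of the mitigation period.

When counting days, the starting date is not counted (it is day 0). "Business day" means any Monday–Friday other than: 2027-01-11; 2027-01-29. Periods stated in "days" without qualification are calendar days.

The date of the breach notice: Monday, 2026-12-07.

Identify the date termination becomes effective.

The last day of the mitigation period: 8 business days after Monday, 2026-12-07, skipping weekends — Dec 8, Dec 9, Dec 10, Dec 11, Dec 14, Dec 15, Dec 16, Dec 17 — lands on Thursday, 2026-12-17.
The date termination becomes effective: 2026-12-17 + 10 days = 2026-12-27.

2026-12-27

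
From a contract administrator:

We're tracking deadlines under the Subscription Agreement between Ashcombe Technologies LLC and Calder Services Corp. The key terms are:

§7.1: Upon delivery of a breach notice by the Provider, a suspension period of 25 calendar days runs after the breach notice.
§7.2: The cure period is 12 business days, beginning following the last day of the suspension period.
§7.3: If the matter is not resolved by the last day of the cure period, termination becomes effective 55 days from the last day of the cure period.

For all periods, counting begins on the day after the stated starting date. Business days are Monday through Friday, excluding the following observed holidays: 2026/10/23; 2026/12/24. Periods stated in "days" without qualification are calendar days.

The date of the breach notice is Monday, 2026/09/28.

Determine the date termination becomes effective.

Adding 25 calendar days to 2026/09/28 gives 2026/10/23, which is the last day of the suspension period.
From Friday, 2026/10/23, 12 business days (Oct 26, Oct 27, Oct 28, Oct 29, …, Nov 6, Nov 9, Nov 10, skipping weekends) brings us to Tuesday, 2026/11/10, which is the last day of the cure period.
The date termination becomes effective: 55 calendar days after 2026/11/10 is 2027/01/04.

2027/01/04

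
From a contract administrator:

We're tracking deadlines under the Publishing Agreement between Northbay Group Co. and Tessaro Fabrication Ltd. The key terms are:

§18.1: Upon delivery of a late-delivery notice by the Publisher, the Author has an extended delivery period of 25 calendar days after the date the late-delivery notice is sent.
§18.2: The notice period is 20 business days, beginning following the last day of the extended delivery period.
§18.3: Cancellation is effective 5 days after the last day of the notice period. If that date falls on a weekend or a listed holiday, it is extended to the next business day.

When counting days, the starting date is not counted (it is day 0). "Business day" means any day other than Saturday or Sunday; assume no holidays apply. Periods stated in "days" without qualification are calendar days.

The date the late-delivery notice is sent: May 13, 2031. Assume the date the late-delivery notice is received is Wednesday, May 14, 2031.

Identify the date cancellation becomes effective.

The last day of the extended delivery period: May 13, 2031 + 25 days = Jun 7, 2031.
The last day of the notice period: 20 business days after Saturday, Jun 7, 2031, skipping weekends — Jun 9, Jun 10, Jun 11, Jun 12, …, Jul 2, Jul 3, Jul 4 — lands on Friday, Jul 4, 2031.
The date cancellation becomes effective: Jul 4, 2031 + 5 days = Jul 9, 2031. Jul 9, 2031 is a Wednesday, so no roll-forward applies.

Jul 9, 2031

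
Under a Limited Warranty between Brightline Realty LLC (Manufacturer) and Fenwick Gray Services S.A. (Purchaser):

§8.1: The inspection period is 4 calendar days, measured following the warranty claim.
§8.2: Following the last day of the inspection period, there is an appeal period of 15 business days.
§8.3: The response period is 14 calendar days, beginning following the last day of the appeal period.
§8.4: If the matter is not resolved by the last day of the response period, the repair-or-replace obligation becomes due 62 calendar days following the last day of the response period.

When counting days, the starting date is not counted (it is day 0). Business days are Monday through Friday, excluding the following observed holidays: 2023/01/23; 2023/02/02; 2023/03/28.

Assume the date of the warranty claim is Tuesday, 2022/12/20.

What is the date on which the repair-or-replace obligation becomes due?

2023/03/30

The last day of the inspection period: 2022/12/20 + 4 days = 2022/12/24.
The last day of the appeal period: counting 15 business days from Saturday, 2022/12/24 (Dec 26, Dec 27, Dec 28, Dec 29, …, Jan 11, Jan 12, Jan 13, skipping weekends) reaches Friday, 2023/01/13.
Adding 14 calendar days to 2023/01/13 gives 2023/01/27, which is the last day of the response period.
Adding 62 calendar days to 2023/01/27 gives 2023/03/30, which is the date on which the repair-or-replace obligation becomes due.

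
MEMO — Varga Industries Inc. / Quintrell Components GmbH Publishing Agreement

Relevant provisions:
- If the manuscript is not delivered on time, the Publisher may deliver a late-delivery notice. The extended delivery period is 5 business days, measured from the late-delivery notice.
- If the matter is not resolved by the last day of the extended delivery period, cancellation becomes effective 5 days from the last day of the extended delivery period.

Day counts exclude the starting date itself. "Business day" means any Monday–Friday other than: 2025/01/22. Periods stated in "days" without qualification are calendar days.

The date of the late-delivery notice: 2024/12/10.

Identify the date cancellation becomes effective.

2024/12/22

The last day of the extended delivery period: counting 5 business days from Tuesday, 2024/12/10 (Dec 11, Dec 12, Dec 13, Dec 16, Dec 17, skipping weekends) reaches Tuesday, 2024/12/17.
The date cancellation becomes effective: 5 calendar days after 2024/12/17 is 2024/12/22.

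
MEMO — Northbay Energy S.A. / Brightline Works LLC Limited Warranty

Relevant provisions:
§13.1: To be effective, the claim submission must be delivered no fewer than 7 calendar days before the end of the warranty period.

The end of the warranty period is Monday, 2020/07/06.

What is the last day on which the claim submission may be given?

2020/06/29

Counting back 7 calendar days from 2020/07/06 gives 2020/06/29.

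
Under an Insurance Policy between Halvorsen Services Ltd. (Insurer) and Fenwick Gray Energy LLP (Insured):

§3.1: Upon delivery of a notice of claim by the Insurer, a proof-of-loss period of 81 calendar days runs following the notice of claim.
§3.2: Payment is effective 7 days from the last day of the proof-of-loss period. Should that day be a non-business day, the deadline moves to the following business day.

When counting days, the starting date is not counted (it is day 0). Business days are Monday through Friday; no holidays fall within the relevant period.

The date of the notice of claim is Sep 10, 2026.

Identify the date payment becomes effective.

The last day of the proof-of-loss period: Sep 10, 2026 + 81 days = Nov 30, 2026.
The date payment becomes effective: 7 calendar days after Nov 30, 2026 is Dec 7, 2026. Dec 7, 2026 is a Monday, so no roll-forward applies.

Dec 7, 2026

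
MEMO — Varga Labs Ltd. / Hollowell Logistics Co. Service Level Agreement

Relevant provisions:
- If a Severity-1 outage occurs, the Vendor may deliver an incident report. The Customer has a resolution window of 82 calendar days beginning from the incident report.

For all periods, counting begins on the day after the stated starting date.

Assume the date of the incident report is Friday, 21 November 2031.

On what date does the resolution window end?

The last day of the resolution window: 82 calendar days after 21 November 2031 is 11 February 2032.

11 February 2032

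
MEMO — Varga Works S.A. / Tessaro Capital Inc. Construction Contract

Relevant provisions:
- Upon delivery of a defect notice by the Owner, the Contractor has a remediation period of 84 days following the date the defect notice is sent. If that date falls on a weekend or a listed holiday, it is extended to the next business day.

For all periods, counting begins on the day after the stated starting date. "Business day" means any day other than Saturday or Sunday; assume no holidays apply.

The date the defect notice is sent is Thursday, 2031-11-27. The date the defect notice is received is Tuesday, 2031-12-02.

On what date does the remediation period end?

The last day of the remediation period: 84 calendar days after 2031-11-27 is 2032-02-19. 2032-02-19 is a Thursday, so no roll-forward applies.

2032-02-19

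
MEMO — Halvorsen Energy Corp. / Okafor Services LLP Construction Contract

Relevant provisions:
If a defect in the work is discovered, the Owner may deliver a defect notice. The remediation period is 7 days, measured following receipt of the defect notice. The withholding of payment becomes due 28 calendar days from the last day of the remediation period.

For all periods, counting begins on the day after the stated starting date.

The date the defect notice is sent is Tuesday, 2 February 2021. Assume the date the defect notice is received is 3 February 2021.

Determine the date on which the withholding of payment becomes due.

10 March 2021

Adding 7 calendar days to 3 February 2021 gives 10 February 2021, which is the last day of the remediation period.
The date on which the withholding of payment becomes due: 28 calendar days after 10 February 2021 is 10 March 2021.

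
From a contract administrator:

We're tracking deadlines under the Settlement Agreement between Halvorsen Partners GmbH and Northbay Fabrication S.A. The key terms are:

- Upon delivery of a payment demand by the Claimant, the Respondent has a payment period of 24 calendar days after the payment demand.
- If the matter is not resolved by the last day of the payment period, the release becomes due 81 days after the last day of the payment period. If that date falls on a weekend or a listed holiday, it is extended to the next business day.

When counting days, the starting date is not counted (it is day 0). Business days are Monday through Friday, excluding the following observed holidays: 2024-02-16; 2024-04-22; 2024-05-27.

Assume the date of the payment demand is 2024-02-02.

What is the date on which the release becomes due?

2024-05-17

Adding 24 calendar days to 2024-02-02 gives 2024-02-26, which is the last day of the payment period.
Adding 81 calendar days to 2024-02-26 gives 2024-05-17, which is the date on which the release becomes due. 2024-05-17 is a Friday and is not a listed holiday, so no roll-forward applies.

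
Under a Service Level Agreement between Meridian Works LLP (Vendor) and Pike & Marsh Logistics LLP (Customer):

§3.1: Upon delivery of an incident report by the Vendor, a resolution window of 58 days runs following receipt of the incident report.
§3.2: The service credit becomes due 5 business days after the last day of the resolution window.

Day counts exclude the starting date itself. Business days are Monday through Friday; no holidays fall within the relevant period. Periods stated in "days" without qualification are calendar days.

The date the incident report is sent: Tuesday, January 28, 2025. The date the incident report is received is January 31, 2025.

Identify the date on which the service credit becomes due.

Adding 58 calendar days to January 31, 2025 gives March 30, 2025, which is the last day of the resolution window.
The date on which the service credit becomes due: counting 5 business days from Sunday, March 30, 2025 (Mar 31, Apr 1, Apr 2, Apr 3, Apr 4, skipping weekends) reaches Friday, April 4, 2025.

April 4, 2025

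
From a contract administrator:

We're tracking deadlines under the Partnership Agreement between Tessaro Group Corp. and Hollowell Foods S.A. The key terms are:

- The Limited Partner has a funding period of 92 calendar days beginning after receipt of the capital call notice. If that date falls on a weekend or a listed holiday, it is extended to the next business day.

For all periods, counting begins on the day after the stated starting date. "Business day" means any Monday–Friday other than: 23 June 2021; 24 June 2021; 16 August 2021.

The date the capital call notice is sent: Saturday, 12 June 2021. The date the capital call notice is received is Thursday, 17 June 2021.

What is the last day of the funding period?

17 September 2021

The last day of the funding period: 17 June 2021 + 92 days = 17 September 2021. 17 September 2021 is a Friday and is not a listed holiday, so no roll-forward applies.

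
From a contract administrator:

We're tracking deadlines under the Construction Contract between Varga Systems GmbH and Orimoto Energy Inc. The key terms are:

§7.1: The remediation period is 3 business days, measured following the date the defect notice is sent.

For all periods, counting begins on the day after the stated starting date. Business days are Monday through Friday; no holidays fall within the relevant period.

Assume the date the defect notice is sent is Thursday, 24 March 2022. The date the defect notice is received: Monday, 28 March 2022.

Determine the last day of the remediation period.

29 March 2022

The last day of the remediation period: counting 3 business days from Thursday, 24 March 2022 (Mar 25, Mar 28, Mar 29, skipping weekends) reaches Tuesday, 29 March 2022.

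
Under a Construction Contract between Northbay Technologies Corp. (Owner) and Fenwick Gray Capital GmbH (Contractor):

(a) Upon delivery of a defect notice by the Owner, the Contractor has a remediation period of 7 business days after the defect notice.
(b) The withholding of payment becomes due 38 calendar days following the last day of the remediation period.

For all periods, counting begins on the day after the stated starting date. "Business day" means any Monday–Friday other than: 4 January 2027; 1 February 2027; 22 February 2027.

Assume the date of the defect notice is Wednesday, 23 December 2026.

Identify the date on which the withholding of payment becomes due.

The last day of the remediation period: counting 7 business days from Wednesday, 23 December 2026 (Dec 24, Dec 25, Dec 28, Dec 29, Dec 30, Dec 31, Jan 1, skipping weekends) reaches Friday, 1 January 2027.
The date on which the withholding of payment becomes due: 38 calendar days after 1 January 2027 is 8 February 2027.

8 February 2027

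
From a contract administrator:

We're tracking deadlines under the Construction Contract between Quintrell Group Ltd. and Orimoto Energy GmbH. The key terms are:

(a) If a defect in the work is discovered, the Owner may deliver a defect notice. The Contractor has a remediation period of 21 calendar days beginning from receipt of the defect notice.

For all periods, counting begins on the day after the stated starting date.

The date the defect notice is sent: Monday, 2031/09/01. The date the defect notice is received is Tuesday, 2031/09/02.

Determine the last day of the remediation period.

2031/09/23

The last day of the remediation period: 21 calendar days after 2031/09/02 is 2031/09/23.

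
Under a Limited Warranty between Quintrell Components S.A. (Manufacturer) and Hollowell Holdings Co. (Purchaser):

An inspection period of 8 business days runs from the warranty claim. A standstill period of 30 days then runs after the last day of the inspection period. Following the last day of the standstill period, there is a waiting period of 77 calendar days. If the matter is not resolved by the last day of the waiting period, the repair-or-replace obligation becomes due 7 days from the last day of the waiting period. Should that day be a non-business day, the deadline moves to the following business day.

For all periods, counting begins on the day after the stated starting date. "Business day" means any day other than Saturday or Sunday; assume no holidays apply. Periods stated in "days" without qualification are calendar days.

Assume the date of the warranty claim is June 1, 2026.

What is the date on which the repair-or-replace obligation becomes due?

From Monday, June 1, 2026, 8 business days (Jun 2, Jun 3, Jun 4, Jun 5, Jun 8, Jun 9, Jun 10, Jun 11, skipping weekends) brings us to Thursday, June 11, 2026, which is the last day of the inspection period.
The last day of the standstill period: 30 calendar days after June 11, 2026 is July 11, 2026.
The last day of the waiting period: 77 calendar days after July 11, 2026 is September 26, 2026.
The date on which the repair-or-replace obligation becomes due: September 26, 2026 + 7 days = October 3, 2026. That falls on a Saturday, so it rolls to the next business day, Monday, October 5, 2026.

October 5, 2026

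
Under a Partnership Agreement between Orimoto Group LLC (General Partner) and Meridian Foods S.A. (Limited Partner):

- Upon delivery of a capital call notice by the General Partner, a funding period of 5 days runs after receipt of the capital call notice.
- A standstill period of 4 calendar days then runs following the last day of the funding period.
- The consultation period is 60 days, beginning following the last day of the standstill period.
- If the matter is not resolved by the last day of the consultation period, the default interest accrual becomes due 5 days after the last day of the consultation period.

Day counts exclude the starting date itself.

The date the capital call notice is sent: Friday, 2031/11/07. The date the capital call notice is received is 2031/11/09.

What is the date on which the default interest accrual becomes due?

2032/01/22

The last day of the funding period: 5 calendar days after 2031/11/09 is 2031/11/14.
The last day of the standstill period: 2031/11/14 + 4 days = 2031/11/18.
The last day of the consultation period: 60 calendar days after 2031/11/18 is 2032/01/17.
The date on which the default interest accrual becomes due: 5 calendar days after 2032/01/17 is 2032/01/22.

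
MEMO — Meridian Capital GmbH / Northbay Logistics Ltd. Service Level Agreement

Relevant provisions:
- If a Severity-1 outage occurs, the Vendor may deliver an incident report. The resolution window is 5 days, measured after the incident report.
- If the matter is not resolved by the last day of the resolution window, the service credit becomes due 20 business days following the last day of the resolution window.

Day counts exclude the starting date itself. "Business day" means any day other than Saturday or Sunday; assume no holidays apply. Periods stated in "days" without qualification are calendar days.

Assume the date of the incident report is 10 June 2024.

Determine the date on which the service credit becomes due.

The last day of the resolution window: 10 June 2024 + 5 days = 15 June 2024.
The date on which the service credit becomes due: 20 business days after Saturday, 15 June 2024, skipping weekends — Jun 17, Jun 18, Jun 19, Jun 20, …, Jul 10, Jul 11, Jul 12 — lands on Friday, 12 July 2024.

12 July 2024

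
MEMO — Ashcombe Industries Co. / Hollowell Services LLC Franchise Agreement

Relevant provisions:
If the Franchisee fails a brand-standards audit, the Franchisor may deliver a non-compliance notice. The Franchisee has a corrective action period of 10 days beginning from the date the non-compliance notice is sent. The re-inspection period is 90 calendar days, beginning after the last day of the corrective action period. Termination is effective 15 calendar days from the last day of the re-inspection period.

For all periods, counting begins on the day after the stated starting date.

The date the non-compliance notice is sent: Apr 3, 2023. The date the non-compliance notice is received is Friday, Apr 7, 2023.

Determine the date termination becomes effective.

The last day of the corrective action period: Apr 3, 2023 + 10 days = Apr 13, 2023.
Adding 90 calendar days to Apr 13, 2023 gives Jul 12, 2023, which is the last day of the re-inspection period.
The date termination becomes effective: 15 calendar days after Jul 12, 2023 is Jul 27, 2023.

Jul 27, 2023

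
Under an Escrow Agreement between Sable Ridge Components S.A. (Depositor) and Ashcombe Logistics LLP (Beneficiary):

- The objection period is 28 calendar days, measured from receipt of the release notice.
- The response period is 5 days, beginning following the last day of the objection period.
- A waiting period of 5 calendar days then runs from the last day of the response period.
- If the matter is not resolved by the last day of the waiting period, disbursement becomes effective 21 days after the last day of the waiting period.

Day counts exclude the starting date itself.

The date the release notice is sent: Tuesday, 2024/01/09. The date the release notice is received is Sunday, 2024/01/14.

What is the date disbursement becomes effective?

The last day of the objection period: 28 calendar days after 2024/01/14 is 2024/02/11.
The last day of the response period: 5 calendar days after 2024/02/11 is 2024/02/16.
The last day of the waiting period: 5 calendar days after 2024/02/16 is 2024/02/21.
Adding 21 calendar days to 2024/02/21 gives 2024/03/13, which is the date disbursement becomes effective.

2024/03/13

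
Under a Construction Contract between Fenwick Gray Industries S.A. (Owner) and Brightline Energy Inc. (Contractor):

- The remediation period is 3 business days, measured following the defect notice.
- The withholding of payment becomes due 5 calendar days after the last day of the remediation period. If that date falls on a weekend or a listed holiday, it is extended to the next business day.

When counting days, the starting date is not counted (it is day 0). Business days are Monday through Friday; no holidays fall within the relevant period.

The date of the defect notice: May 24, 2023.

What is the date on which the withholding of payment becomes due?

June 5, 2023

From Wednesday, May 24, 2023, 3 business days (May 25, May 26, May 29, skipping weekends) brings us to Monday, May 29, 2023, which is the last day of the remediation period.
The date on which the withholding of payment becomes due: May 29, 2023 + 5 days = June 3, 2023. That falls on a Saturday, so it rolls to the next business day, Monday, June 5, 2023.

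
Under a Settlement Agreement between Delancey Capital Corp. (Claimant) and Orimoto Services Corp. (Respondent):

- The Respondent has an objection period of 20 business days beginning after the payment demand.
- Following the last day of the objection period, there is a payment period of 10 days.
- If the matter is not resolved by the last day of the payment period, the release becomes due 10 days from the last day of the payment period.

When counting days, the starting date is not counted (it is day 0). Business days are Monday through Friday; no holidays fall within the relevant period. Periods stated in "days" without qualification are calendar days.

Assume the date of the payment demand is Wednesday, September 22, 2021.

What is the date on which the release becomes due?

November 9, 2021

The last day of the objection period: 20 business days after Wednesday, September 22, 2021, skipping weekends — Sep 23, Sep 24, Sep 27, Sep 28, …, Oct 18, Oct 19, Oct 20 — lands on Wednesday, October 20, 2021.
The last day of the payment period: October 20, 2021 + 10 days = October 30, 2021.
Adding 10 calendar days to October 30, 2021 gives November 9, 2021, which is the date on which the release becomes due.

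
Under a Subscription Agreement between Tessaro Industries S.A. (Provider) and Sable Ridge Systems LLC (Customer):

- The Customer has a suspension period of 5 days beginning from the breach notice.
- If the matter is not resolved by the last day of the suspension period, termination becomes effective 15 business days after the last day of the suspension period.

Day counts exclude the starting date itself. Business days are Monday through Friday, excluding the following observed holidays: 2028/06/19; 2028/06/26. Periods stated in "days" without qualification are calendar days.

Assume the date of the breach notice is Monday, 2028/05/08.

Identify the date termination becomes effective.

The last day of the suspension period: 5 calendar days after 2028/05/08 is 2028/05/13.
From Saturday, 2028/05/13, 15 business days (May 15, May 16, May 17, May 18, …, May 31, Jun 1, Jun 2, skipping weekends) brings us to Friday, 2028/06/02, which is the date termination becomes effective.

2028/06/02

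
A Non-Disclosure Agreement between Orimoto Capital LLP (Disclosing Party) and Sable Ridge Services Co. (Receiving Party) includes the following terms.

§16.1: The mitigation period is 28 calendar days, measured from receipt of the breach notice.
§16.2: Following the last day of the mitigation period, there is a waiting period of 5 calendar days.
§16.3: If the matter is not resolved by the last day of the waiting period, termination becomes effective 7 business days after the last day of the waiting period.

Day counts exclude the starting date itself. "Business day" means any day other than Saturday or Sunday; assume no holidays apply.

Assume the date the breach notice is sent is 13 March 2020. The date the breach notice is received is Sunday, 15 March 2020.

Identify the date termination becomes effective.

28 April 2020

Adding 28 calendar days to 15 March 2020 gives 12 April 2020, which is the last day of the mitigation period.
The last day of the waiting period: 12 April 2020 + 5 days = 17 April 2020.
The date termination becomes effective: 7 business days after Friday, 17 April 2020, skipping weekends — Apr 20, Apr 21, Apr 22, Apr 23, Apr 24, Apr 27, Apr 28 — lands on Tuesday, 28 April 2020.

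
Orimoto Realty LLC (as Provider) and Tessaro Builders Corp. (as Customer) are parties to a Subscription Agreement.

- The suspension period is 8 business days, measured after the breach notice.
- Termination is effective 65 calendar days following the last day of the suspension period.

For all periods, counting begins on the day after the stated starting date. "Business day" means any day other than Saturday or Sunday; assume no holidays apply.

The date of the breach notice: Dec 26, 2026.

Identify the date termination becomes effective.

The last day of the suspension period: 8 business days after Saturday, Dec 26, 2026, skipping weekends — Dec 28, Dec 29, Dec 30, Dec 31, Jan 1, Jan 4, Jan 5, Jan 6 — lands on Wednesday, Jan 6, 2027.
Adding 65 calendar days to Jan 6, 2027 gives Mar 12, 2027, which is the date termination becomes effective.

Mar 12, 2027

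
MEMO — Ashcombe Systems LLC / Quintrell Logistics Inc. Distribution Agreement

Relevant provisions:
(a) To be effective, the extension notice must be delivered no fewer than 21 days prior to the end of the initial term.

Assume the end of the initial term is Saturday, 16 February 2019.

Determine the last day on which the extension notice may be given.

26 January 2019

Counting back 21 calendar days from 16 February 2019 gives 26 January 2019.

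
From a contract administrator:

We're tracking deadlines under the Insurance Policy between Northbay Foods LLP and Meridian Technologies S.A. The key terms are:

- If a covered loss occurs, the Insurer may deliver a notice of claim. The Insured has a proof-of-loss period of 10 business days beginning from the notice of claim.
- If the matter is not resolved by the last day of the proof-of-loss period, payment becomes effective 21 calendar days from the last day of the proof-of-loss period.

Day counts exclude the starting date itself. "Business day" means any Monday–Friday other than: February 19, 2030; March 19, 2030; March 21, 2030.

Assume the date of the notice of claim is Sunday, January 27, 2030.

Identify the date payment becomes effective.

The last day of the proof-of-loss period: counting 10 business days from Sunday, January 27, 2030 (Jan 28, Jan 29, Jan 30, Jan 31, Feb 1, Feb 4, Feb 5, Feb 6, Feb 7, Feb 8, skipping weekends) reaches Friday, February 8, 2030.
The date payment becomes effective: 21 calendar days after February 8, 2030 is March 1, 2030.

March 1, 2030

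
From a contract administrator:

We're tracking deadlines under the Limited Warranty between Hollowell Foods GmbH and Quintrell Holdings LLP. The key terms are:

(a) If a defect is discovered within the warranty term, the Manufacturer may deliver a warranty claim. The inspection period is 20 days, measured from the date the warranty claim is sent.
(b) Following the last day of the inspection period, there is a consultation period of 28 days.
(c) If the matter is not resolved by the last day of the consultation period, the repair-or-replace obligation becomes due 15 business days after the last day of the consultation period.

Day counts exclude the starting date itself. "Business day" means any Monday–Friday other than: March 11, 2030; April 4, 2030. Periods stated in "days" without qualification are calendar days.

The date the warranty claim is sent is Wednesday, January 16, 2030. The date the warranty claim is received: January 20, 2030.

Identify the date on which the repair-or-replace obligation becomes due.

March 27, 2030

The last day of the inspection period: January 16, 2030 + 20 days = February 5, 2030.
The last day of the consultation period: February 5, 2030 + 28 days = March 5, 2030.
The date on which the repair-or-replace obligation becomes due: 15 business days after Tuesday, March 5, 2030, skipping weekends and the listed holiday on Mar 11 — Mar 6, Mar 7, Mar 8, Mar 12, …, Mar 25, Mar 26, Mar 27 — lands on Wednesday, March 27, 2030.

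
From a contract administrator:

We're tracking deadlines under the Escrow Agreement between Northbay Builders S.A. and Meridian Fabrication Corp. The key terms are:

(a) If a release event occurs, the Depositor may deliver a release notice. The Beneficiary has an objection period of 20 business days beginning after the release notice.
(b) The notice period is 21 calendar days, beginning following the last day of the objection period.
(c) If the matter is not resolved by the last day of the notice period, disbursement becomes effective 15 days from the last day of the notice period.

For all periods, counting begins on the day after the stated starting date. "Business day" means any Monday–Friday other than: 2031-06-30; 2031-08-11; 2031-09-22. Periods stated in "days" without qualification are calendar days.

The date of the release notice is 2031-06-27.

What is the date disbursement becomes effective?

2031-09-02

The last day of the objection period: 20 business days after Friday, 2031-06-27, skipping weekends and the listed holiday on Jun 30 — Jul 1, Jul 2, Jul 3, Jul 4, …, Jul 24, Jul 25, Jul 28 — lands on Monday, 2031-07-28.
The last day of the notice period: 21 calendar days after 2031-07-28 is 2031-08-18.
The date disbursement becomes effective: 15 calendar days after 2031-08-18 is 2031-09-02.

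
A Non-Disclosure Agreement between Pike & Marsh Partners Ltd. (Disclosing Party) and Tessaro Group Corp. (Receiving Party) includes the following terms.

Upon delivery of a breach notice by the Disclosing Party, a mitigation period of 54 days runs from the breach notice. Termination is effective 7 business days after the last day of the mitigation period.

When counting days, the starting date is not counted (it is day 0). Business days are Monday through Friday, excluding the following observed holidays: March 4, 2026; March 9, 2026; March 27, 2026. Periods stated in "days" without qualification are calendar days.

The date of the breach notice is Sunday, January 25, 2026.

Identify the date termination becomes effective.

The last day of the mitigation period: 54 calendar days after January 25, 2026 is March 20, 2026.
The date termination becomes effective: 7 business days after Friday, March 20, 2026, skipping weekends and the listed holiday on Mar 27 — Mar 23, Mar 24, Mar 25, Mar 26, Mar 30, Mar 31, Apr 1 — lands on Wednesday, April 1, 2026.

April 1, 2026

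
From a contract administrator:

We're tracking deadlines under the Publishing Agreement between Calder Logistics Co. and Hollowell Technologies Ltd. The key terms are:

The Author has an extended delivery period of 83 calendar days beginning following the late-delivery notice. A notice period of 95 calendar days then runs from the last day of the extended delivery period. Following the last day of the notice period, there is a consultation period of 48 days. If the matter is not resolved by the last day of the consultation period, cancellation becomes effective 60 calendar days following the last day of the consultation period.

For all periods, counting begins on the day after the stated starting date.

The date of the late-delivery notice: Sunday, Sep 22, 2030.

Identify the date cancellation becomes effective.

The last day of the extended delivery period: 83 calendar days after Sep 22, 2030 is Dec 14, 2030.
The last day of the notice period: 95 calendar days after Dec 14, 2030 is Mar 19, 2031.
Adding 48 calendar days to Mar 19, 2031 gives May 6, 2031, which is the last day of the consultation period.
The date cancellation becomes effective: May 6, 2031 + 60 days = Jul 5, 2031.

Jul 5, 2031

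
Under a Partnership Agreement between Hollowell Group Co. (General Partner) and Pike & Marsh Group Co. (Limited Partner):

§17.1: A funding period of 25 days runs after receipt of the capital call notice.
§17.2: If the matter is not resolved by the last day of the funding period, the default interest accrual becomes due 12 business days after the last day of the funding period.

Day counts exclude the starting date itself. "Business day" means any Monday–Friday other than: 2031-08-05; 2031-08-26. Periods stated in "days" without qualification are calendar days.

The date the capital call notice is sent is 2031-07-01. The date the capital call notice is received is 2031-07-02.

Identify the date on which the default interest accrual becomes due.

The last day of the funding period: 25 calendar days after 2031-07-02 is 2031-07-27.
From Sunday, 2031-07-27, 12 business days (Jul 28, Jul 29, Jul 30, Jul 31, …, Aug 11, Aug 12, Aug 13, skipping weekends and the listed holiday on Aug 5) brings us to Wednesday, 2031-08-13, which is the date on which the default interest accrual becomes due.

2031-08-13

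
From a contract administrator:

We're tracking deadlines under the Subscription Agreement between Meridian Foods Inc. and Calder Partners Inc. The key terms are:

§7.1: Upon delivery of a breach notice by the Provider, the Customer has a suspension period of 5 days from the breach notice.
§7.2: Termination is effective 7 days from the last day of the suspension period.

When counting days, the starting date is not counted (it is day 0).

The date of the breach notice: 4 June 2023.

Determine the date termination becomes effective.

16 June 2023

The last day of the suspension period: 4 June 2023 + 5 days = 9 June 2023.
The date termination becomes effective: 9 June 2023 + 7 days = 16 June 2023.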